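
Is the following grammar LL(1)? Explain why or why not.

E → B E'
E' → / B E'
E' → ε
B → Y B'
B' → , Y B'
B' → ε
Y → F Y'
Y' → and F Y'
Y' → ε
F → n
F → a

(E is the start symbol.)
Yes, the grammar is LL(1).

Relevant sets:
  FOLLOW(E') = { $ }
  FOLLOW(B') = { $, '/' }
  FOLLOW(Y') = { $, ',', '/' }

For E':
  PREDICT(E' → '/' B E') = { '/' }
  PREDICT(E' → ε) = { $ }
For B':
  PREDICT(B' → ',' Y B') = { ',' }
  PREDICT(B' → ε) = { $, '/' }
For Y':
  PREDICT(Y' → and F Y') = { 'and' }
  PREDICT(Y' → ε) = { $, ',', '/' }
For F:
  PREDICT(F → n) = { 'n' }
  PREDICT(F → a) = { 'a' }
E, B, Y have a single production, so nothing to check there.

All predict sets are disjoint. The grammar IS LL(1).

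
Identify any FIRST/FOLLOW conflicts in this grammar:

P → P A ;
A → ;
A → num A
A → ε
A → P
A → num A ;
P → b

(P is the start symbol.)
Nullable non-terminals: A.
FIRST sets used below: FIRST(P) = { 'b' }

A: nullable alternative(s) A → ε; FOLLOW(A) = { ';' }
  A → ;: FIRST \ {ε} = { ';' } — overlaps FOLLOW(A) on { ';' }: CONFLICT
  A → num A: FIRST \ {ε} = { 'num' } — disjoint from FOLLOW(A)
  A → ε: FIRST \ {ε} = { } — this is the only nullable alternative, skip
  A → P: FIRST \ {ε} = { 'b' } — disjoint from FOLLOW(A)
  A → num A ;: FIRST \ {ε} = { 'num' } — disjoint from FOLLOW(A)

P has no nullable alternative, so no FIRST/FOLLOW check is needed there.

So the grammar has 1 FIRST/FOLLOW conflict (marked CONFLICT above).

Answer: Yes. A → ';' with FOLLOW(A) on { ';' }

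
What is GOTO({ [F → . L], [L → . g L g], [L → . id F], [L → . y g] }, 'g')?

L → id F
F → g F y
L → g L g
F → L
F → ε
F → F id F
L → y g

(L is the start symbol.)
{ [L → . g L g], [L → . id F], [L → . y g], [L → g . L g] }

GOTO(I, 'g') = CLOSURE({ [A → αX.β] : [A → α.Xβ] ∈ I, X = 'g' })

Items with dot before 'g', with the dot advanced:
  [L → . g L g] → [L → g . L g]
Closure of the advanced items:
  [L → g . L g] has the dot before L: add [L → . id F], [L → . g L g], [L → . y g]

GOTO = { [L → . g L g], [L → . id F], [L → . y g], [L → g . L g] }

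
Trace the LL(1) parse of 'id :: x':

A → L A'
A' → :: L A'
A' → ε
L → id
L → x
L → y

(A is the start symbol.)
LL(1) parsing maintains a stack (initially the start symbol over $) and the input. At each step: if the stack top is a terminal, match it against the current input token; if it is a non-terminal N, replace it with the RHS of M[N, lookahead] (the unique production whose predict set contains the lookahead).

Stack is shown with the top on the left.

Stack      Input      Action
----------------------------
A $        id :: x $  output A → L A'
L A' $     id :: x $  output L → id
id A' $    id :: x $  match 'id'
A' $       :: x $     output A' → :: L A'
:: L A' $  :: x $     match '::'
L A' $     x $        output L → x
x A' $     x $        match 'x'
A' $       $          output A' → ε
$          $          accept

The string is accepted.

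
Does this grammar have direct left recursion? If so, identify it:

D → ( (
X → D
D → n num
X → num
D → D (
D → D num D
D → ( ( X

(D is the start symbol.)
Direct left recursion occurs when N → N α for some non-terminal N (the right-hand side begins with the left-hand side itself).

D → ( (: starts with '('
X → D: starts with D
D → n num: starts with n
X → num: starts with num
D → D (: LEFT RECURSIVE (starts with D)
D → D num D: LEFT RECURSIVE (starts with D)
D → ( ( X: starts with '('

The grammar has direct left recursion on: D.

Answer: Yes, D is left-recursive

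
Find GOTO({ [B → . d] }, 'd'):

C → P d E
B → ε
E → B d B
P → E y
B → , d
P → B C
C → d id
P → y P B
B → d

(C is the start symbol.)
{ [B → d .] }

GOTO(I, 'd') = CLOSURE({ [A → αX.β] : [A → α.Xβ] ∈ I, X = 'd' })

Items with dot before 'd', with the dot advanced:
  [B → . d] → [B → d .]
Closure adds nothing (no advanced item has the dot before a non-terminal).

GOTO = { [B → d .] }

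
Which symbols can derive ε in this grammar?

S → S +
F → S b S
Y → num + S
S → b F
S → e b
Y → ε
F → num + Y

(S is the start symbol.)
{ 'Y' }

A non-terminal is nullable if it can derive ε (the empty string): either it has an ε-production, or it has a production whose right-hand side consists entirely of nullable non-terminals.

ε-productions: Y → ε
So Y is immediately nullable.
No further non-terminal can be added: every production for the remaining non-terminals contains a terminal or a non-nullable non-terminal.
Nullable = { 'Y' }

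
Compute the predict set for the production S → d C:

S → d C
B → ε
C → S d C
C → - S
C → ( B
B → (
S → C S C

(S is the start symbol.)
{ 'd' }

PREDICT(S → d C) = (FIRST(RHS) \ {ε}) ∪ (FOLLOW(S) if ε ∈ FIRST(RHS), i.e. RHS ⇒* ε)
FIRST(d C) = { 'd' }
ε ∉ FIRST(d C), so FOLLOW(S) is not added.
PREDICT(S → d C) = { 'd' }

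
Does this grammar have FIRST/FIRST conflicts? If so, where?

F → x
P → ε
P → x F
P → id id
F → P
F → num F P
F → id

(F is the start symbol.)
Yes. F → x / F → P on { 'x' }; F → P / F → id on { 'id' }

A FIRST/FIRST conflict occurs when two productions N → α and N → β for the same non-terminal have FIRST(α) ∩ FIRST(β) ≠ ∅ (with ε ∈ FIRST of a nullable right-hand side, so two nullable alternatives also conflict).

FIRST sets of the non-terminals at (or reachable through a nullable prefix from) the front of some alternative:
  FIRST(P) = { 'id', 'x', ε }

Productions for F:
  F → x: FIRST = { 'x' }
  F → P: FIRST = { 'id', 'x', ε }
  F → num F P: FIRST = { 'num' }
  F → id: FIRST = { 'id' }
Productions for P:
  P → ε: FIRST = { ε }
  P → x F: FIRST = { 'x' }
  P → id id: FIRST = { 'id' }

Conflict for F: F → x and F → P
  Overlap: { 'x' }
Conflict for F: F → P and F → id
  Overlap: { 'id' }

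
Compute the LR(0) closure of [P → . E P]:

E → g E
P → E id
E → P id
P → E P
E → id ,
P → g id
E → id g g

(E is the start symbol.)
To compute CLOSURE, for each item [A → α.Bβ] where B is a non-terminal, add [B → .γ] for all productions B → γ; repeat for the newly added items until nothing changes.

Start with: [P → . E P]
  [P → . E P] has the dot before E: add [E → . g E], [E → . P id], [E → . id ,], [E → . id g g]
  [E → . P id] has the dot before P: add [P → . E id], [P → . g id]
No further items can be added.

CLOSURE = { [E → . P id], [E → . g E], [E → . id ,], [E → . id g g], [P → . E P], [P → . E id], [P → . g id] }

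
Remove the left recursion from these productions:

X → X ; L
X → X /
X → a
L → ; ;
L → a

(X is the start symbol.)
X is directly left-recursive. The standard transformation for
  A → A α₁ | ... | A α_m | β₁ | ... | β_n
is
  A  → β₁ A' | ... | β_n A'
  A' → α₁ A' | ... | α_m A' | ε

X → a becomes X → a X'
X → X ; L becomes X' → ; L X'
X → X / becomes X' → / X'
Add X' → ε

Productions for other non-terminals are unchanged:
  L → ; ;
  L → a

Resulting grammar:
X → a X'
X' → ; L X'
X' → / X'
X' → ε
L → ; ;
L → a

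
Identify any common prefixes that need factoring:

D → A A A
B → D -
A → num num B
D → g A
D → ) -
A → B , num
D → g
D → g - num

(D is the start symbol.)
Left-factoring is needed when two productions for the same non-terminal
share a common prefix on the right-hand side.

Productions for D:
  D → A A A
  D → g A
  D → ) -
  D → g
  D → g - num
Productions for A:
  A → num num B
  A → B , num

Found common prefix 'g' in productions for D

Answer: Yes, D has productions with common prefix 'g'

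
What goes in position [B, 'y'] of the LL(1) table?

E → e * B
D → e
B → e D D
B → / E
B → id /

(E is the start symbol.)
To find M[B, 'y'], we find productions for B where 'y' is in the predict set (PREDICT(N → α) = (FIRST(α) \ {ε}) ∪ (FOLLOW(N) if α ⇒* ε)).

B → e D D: PREDICT = { 'e' }
B → / E: PREDICT = { '/' }
B → id /: PREDICT = { 'id' }

M[B, 'y'] is empty (no production applies)

Answer: Empty (error entry)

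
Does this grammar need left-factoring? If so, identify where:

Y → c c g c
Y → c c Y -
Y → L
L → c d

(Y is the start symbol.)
Yes, Y has productions with common prefix 'c c'

Left-factoring is needed when two productions for the same non-terminal
share a common prefix on the right-hand side.

Productions for Y:
  Y → c c g c
  Y → c c Y -
  Y → L

Found common prefix 'c c' in productions for Y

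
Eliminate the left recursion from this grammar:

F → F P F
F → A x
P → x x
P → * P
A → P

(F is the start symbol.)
F → A x F'
F' → P F F'
F' → ε
P → x x
P → * P
A → P

F is directly left-recursive. The standard transformation for
  A → A α₁ | ... | A α_m | β₁ | ... | β_n
is
  A  → β₁ A' | ... | β_n A'
  A' → α₁ A' | ... | α_m A' | ε

F → A x becomes F → A x F'
F → F P F becomes F' → P F F'
Add F' → ε

Productions for other non-terminals are unchanged:
  P → x x
  P → * P
  A → P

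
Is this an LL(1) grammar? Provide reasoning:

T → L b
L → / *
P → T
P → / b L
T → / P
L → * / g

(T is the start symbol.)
No. Predict set conflict for T: { '/' }

Relevant sets:
  FIRST(L) = { '*', '/' }
  FIRST(T) = { '*', '/' }

For T:
  PREDICT(T → L b) = { '*', '/' }
  PREDICT(T → '/' P) = { '/' }
For L:
  PREDICT(L → '/' '*') = { '/' }
  PREDICT(L → '*' '/' g) = { '*' }
For P:
  PREDICT(P → T) = { '*', '/' }
  PREDICT(P → '/' b L) = { '/' }

Conflict found: Predict set conflict for T: { '/' }
The grammar is NOT LL(1).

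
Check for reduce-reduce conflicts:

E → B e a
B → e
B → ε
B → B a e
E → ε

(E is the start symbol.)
Yes — I0: [B → .] vs [E → .]

A reduce-reduce conflict occurs when an LR(0) state has two complete items [A → α .] and [B → β .] — both call for a reduction, and with no lookahead the parser cannot choose between them.

Augment with E' → E and build the canonical LR(0) collection (I0 = CLOSURE({[E' → . E]}), then GOTO on every symbol after a dot until no new states appear). It has 8 states:
  I0: { [B → . B a e], [B → . e], [B → .], [E → . B e a], [E → .], [E' → . E] }  — shift, 2 reduces
  I1: { [B → B . a e], [E → B . e a] }  — shift
  I2: { [E' → E .] }  — accept
  I3: { [B → e .] }  — reduce
  I4: { [B → B a . e] }  — shift
  I5: { [E → B e . a] }  — shift
  I6: { [E → B e a .] }  — reduce
  I7: { [B → B a e .] }  — reduce

I0 contains complete items [B → .], [E → .] — reduce-reduce conflict.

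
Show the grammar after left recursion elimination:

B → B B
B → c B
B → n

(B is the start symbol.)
B → c B B'
B → n B'
B' → B B'
B' → ε

B is directly left-recursive. The standard transformation for
  A → A α₁ | ... | A α_m | β₁ | ... | β_n
is
  A  → β₁ A' | ... | β_n A'
  A' → α₁ A' | ... | α_m A' | ε

B → c B becomes B → c B B'
B → n becomes B → n B'
B → B B becomes B' → B B'
Add B' → ε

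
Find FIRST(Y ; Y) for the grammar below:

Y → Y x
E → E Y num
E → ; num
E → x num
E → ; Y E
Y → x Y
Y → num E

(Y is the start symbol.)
{ 'num', 'x' }

FIRST sets of the non-terminals involved (from the grammar, by fixed-point iteration):
  FIRST(Y) = { 'num', 'x' }

To compute FIRST(Y ; Y), process the symbols left to right:
Symbol Y is a non-terminal. Add FIRST(Y) \ {ε} = { 'num', 'x' }
Y is not nullable (ε ∉ FIRST(Y)), so stop here.
FIRST(Y ; Y) = { 'num', 'x' }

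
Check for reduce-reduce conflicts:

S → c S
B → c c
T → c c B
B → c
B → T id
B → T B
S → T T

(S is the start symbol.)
Yes — I9: [B → c .] vs [B → c c .]

A reduce-reduce conflict occurs when an LR(0) state has two complete items [A → α .] and [B → β .] — both call for a reduction, and with no lookahead the parser cannot choose between them.

Augment with S' → S and build the canonical LR(0) collection (I0 = CLOSURE({[S' → . S]}), then GOTO on every symbol after a dot until no new states appear). It has 19 states:
  I0: { [S → . T T], [S → . c S], [S' → . S], [T → . c c B] }  — shift
  I1: { [S' → S .] }  — accept
  I2: { [S → T . T], [T → . c c B] }  — shift
  I3: { [S → . T T], [S → . c S], [S → c . S], [T → . c c B], [T → c . c B] }  — shift
  I4: { [S → c S .] }  — reduce
  I5: { [B → . T B], [B → . T id], [B → . c c], [B → . c], [S → . T T], [S → . c S], [S → c . S], [T → . c c B], [T → c . c B], [T → c c . B] }  — shift
  I6: { [T → c c B .] }  — reduce
  I7: { [B → . T B], [B → . T id], [B → . c c], [B → . c], [B → T . B], [B → T . id], [S → T . T], [T → . c c B] }  — shift
  I8: { [B → . T B], [B → . T id], [B → . c c], [B → . c], [B → c . c], [B → c .], [S → . T T], [S → . c S], [S → c . S], [T → . c c B], [T → c . c B], [T → c c . B] }  — shift, reduce
  I9: { [B → . T B], [B → . T id], [B → . c c], [B → . c], [B → c . c], [B → c .], [B → c c .], [S → . T T], [S → . c S], [S → c . S], [T → . c c B], [T → c . c B], [T → c c . B] }  — shift, 2 reduces
  I10: { [B → T B .] }  — reduce
  I11: { [B → . T B], [B → . T id], [B → . c c], [B → . c], [B → T . B], [B → T . id], [S → T T .], [T → . c c B] }  — shift, reduce
  I12: { [B → c . c], [B → c .], [T → c . c B] }  — shift, reduce
  I13: { [B → T id .] }  — reduce
  I14: { [B → . T B], [B → . T id], [B → . c c], [B → . c], [B → c c .], [T → . c c B], [T → c c . B] }  — shift, reduce
  I15: { [B → . T B], [B → . T id], [B → . c c], [B → . c], [B → T . B], [B → T . id], [T → . c c B] }  — shift
  I16: { [S → T T .] }  — reduce
  I17: { [T → c . c B] }  — shift
  I18: { [B → . T B], [B → . T id], [B → . c c], [B → . c], [T → . c c B], [T → c c . B] }  — shift

I9 contains complete items [B → c .], [B → c c .] — reduce-reduce conflict.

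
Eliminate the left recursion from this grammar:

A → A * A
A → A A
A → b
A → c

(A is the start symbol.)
A is directly left-recursive. The standard transformation for
  A → A α₁ | ... | A α_m | β₁ | ... | β_n
is
  A  → β₁ A' | ... | β_n A'
  A' → α₁ A' | ... | α_m A' | ε

A → b becomes A → b A'
A → c becomes A → c A'
A → A * A becomes A' → * A A'
A → A A becomes A' → A A'
Add A' → ε

Resulting grammar:
A → b A'
A → c A'
A' → * A A'
A' → A A'
A' → ε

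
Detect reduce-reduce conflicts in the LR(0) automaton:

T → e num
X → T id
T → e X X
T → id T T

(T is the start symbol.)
Augment with T' → T and build the canonical LR(0) collection (I0 = CLOSURE({[T' → . T]}), then GOTO on every symbol after a dot until no new states appear). It has 11 states:
  I0: { [T → . e X X], [T → . e num], [T → . id T T], [T' → . T] }  — shift
  I1: { [T' → T .] }  — accept
  I2: { [T → . e X X], [T → . e num], [T → . id T T], [T → e . X X], [T → e . num], [X → . T id] }  — shift
  I3: { [T → . e X X], [T → . e num], [T → . id T T], [T → id . T T] }  — shift
  I4: { [T → . e X X], [T → . e num], [T → . id T T], [T → id T . T] }  — shift
  I5: { [T → id T T .] }  — reduce
  I6: { [X → T . id] }  — shift
  I7: { [T → . e X X], [T → . e num], [T → . id T T], [T → e X . X], [X → . T id] }  — shift
  I8: { [T → e num .] }  — reduce
  I9: { [T → e X X .] }  — reduce
  I10: { [X → T id .] }  — reduce

No state contains more than one complete item.

Answer: No reduce-reduce conflicts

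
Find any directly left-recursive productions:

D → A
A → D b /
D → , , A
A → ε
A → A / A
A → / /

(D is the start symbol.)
Yes, A is left-recursive

D → A: starts with A
A → D b /: starts with D
D → , , A: starts with ','
A → ε: starts with ε
A → A / A: LEFT RECURSIVE (starts with A)
A → / /: starts with '/'

The grammar has direct left recursion on: A.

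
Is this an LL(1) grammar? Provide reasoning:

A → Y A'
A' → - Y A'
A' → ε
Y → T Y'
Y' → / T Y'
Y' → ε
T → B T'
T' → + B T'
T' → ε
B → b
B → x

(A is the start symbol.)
Yes, the grammar is LL(1).

A grammar is LL(1) if for each non-terminal N with multiple productions, the predict sets of those productions are pairwise disjoint, where PREDICT(N → α) = (FIRST(α) \ {ε}) ∪ (FOLLOW(N) if α ⇒* ε).

Relevant sets:
  FOLLOW(A') = { $ }
  FOLLOW(Y') = { $, '-' }
  FOLLOW(T') = { $, '-', '/' }

For A':
  PREDICT(A' → '-' Y A') = { '-' }
  PREDICT(A' → ε) = { $ }
For Y':
  PREDICT(Y' → '/' T Y') = { '/' }
  PREDICT(Y' → ε) = { $, '-' }
For T':
  PREDICT(T' → '+' B T') = { '+' }
  PREDICT(T' → ε) = { $, '-', '/' }
For B:
  PREDICT(B → b) = { 'b' }
  PREDICT(B → x) = { 'x' }
A, Y, T have a single production, so nothing to check there.

All predict sets are disjoint. The grammar IS LL(1).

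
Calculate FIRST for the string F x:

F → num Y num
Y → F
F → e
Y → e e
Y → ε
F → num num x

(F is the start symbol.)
FIRST sets of the non-terminals involved (from the grammar, by fixed-point iteration):
  FIRST(F) = { 'e', 'num' }

To compute FIRST(F x), process the symbols left to right:
Symbol F is a non-terminal. Add FIRST(F) \ {ε} = { 'e', 'num' }
F is not nullable (ε ∉ FIRST(F)), so stop here.
FIRST(F x) = { 'e', 'num' }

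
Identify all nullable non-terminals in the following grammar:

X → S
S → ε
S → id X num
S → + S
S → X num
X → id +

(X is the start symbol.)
{ 'S', 'X' }

ε-productions: S → ε
So S is immediately nullable.
X → S: every symbol on the right is nullable, so X is nullable too.
Every non-terminal is now nullable.
Nullable = { 'S', 'X' }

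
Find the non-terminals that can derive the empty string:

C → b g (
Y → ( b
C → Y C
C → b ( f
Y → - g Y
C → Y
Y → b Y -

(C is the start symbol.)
None

There are no ε-productions, so no non-terminal can derive ε.
No non-terminals are nullable.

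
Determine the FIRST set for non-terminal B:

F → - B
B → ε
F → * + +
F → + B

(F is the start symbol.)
{ ε }

To compute FIRST(B), examine every production with B on the left-hand side, reading each right-hand side left to right until a non-nullable symbol is reached.

From B → ε:
  - ε-production, so ε ∈ FIRST(B)

Collecting: FIRST(B) = { ε }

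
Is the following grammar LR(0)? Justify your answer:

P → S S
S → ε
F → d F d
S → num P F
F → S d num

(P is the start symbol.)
No. Shift-reduce conflict between [S → .] and [S → . num P F]

Augment with P' → P and build the canonical LR(0) collection (I0 = CLOSURE({[P' → . P]}), then GOTO on every symbol after a dot until no new states appear). It has 13 states:
  I0: { [P → . S S], [P' → . P], [S → . num P F], [S → .] }  — shift, reduce
  I1: { [P' → P .] }  — accept
  I2: { [P → S . S], [S → . num P F], [S → .] }  — shift, reduce
  I3: { [P → . S S], [S → . num P F], [S → .], [S → num . P F] }  — shift, reduce
  I4: { [F → . S d num], [F → . d F d], [S → . num P F], [S → .], [S → num P . F] }  — shift, reduce
  I5: { [S → num P F .] }  — reduce
  I6: { [F → S . d num] }  — shift
  I7: { [F → . S d num], [F → . d F d], [F → d . F d], [S → . num P F], [S → .] }  — shift, reduce
  I8: { [F → d F . d] }  — shift
  I9: { [F → d F d .] }  — reduce
  I10: { [F → S d . num] }  — shift
  I11: { [F → S d num .] }  — reduce
  I12: { [P → S S .] }  — reduce

Conflict in state I0:
  Shift-reduce conflict between [S → .] and [S → . num P F]
So the grammar is NOT LR(0).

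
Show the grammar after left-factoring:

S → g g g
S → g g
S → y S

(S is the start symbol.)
Left-factoring transforms A → αβ₁ | αβ₂ into A → αA' and A' → β₁ | β₂
(α is the longest common prefix among the alternatives). Repeat until
no nonterminal has two alternatives with a common prefix.

Round 1: S has alternatives sharing prefix 'g g'. Introduce S': S → g g S'
  Add: S' → g
  Add: S' → ε

No remaining common prefixes — done.

Resulting grammar:
S → g g S'
S' → g
S' → ε
S → y S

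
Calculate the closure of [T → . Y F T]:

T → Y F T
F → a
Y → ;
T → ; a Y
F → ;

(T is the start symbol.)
{ [T → . Y F T], [Y → . ;] }

Start with: [T → . Y F T]
  [T → . Y F T] has the dot before Y: add [Y → . ;]
No further items can be added.

CLOSURE = { [T → . Y F T], [Y → . ;] }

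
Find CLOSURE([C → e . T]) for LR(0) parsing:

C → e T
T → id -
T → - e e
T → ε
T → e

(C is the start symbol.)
To compute CLOSURE, for each item [A → α.Bβ] where B is a non-terminal, add [B → .γ] for all productions B → γ; repeat for the newly added items until nothing changes.

Start with: [C → e . T]
  [C → e . T] has the dot before T: add [T → . id -], [T → . - e e], [T → .], [T → . e]
No further items can be added.

CLOSURE = { [C → e . T], [T → . - e e], [T → . e], [T → . id -], [T → .] }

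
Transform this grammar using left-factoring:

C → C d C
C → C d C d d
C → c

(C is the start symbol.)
C → C d C C'
C' → ε
C' → d d
C → c

Left-factoring transforms A → αβ₁ | αβ₂ into A → αA' and A' → β₁ | β₂
(α is the longest common prefix among the alternatives). Repeat until
no nonterminal has two alternatives with a common prefix.

Round 1: C has alternatives sharing prefix 'C d C'. Introduce C': C → C d C C'
  Add: C' → ε
  Add: C' → d d

No remaining common prefixes — done.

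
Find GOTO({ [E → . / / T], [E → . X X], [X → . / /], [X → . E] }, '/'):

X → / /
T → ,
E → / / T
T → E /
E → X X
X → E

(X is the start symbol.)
GOTO(I, '/') = CLOSURE({ [A → αX.β] : [A → α.Xβ] ∈ I, X = '/' })

Items with dot before '/', with the dot advanced:
  [E → . / / T] → [E → / . / T]
  [X → . / /] → [X → / . /]
Closure adds nothing (no advanced item has the dot before a non-terminal).

GOTO = { [E → / . / T], [X → / . /] }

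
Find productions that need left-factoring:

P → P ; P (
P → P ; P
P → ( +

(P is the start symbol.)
Left-factoring is needed when two productions for the same non-terminal
share a common prefix on the right-hand side.

Productions for P:
  P → P ; P (
  P → P ; P
  P → ( +

Found common prefix 'P ; P' in productions for P

Answer: Yes, P has productions with common prefix 'P ; P'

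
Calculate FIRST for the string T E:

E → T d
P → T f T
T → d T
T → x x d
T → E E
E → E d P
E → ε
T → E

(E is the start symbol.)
FIRST sets of the non-terminals involved (from the grammar, by fixed-point iteration):
  FIRST(T) = { 'd', 'x', ε }
  FIRST(E) = { 'd', 'x', ε }

To compute FIRST(T E), process the symbols left to right:
Symbol T is a non-terminal. Add FIRST(T) \ {ε} = { 'd', 'x' }
T is nullable (ε ∈ FIRST(T)), continue to the next symbol.
Symbol E is a non-terminal. Add FIRST(E) \ {ε} = { 'd', 'x' }
E is nullable (ε ∈ FIRST(E)), continue to the next symbol.
All symbols are nullable, so ε is in the result.
FIRST(T E) = { 'd', 'x', ε }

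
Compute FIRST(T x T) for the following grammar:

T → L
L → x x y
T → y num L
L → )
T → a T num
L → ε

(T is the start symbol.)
FIRST sets of the non-terminals involved (from the grammar, by fixed-point iteration):
  FIRST(T) = { ')', 'a', 'x', 'y', ε }

To compute FIRST(T x T), process the symbols left to right:
Symbol T is a non-terminal. Add FIRST(T) \ {ε} = { ')', 'a', 'x', 'y' }
T is nullable (ε ∈ FIRST(T)), continue to the next symbol.
Symbol x is a terminal. Add 'x' and stop.
FIRST(T x T) = { ')', 'a', 'x', 'y' }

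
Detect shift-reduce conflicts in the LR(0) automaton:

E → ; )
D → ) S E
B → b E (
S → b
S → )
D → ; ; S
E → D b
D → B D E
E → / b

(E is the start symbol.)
No shift-reduce conflicts

A shift-reduce conflict occurs when an LR(0) state has both:
  - a complete (reduce) item [A → α .] (dot at the end), and
  - a shift item [B → β . c γ] (dot before a terminal).

Augment with E' → E and build the canonical LR(0) collection (I0 = CLOSURE({[E' → . E]}), then GOTO on every symbol after a dot until no new states appear). It has 22 states:
  I0: { [B → . b E (], [D → . ) S E], [D → . ; ; S], [D → . B D E], [E → . / b], [E → . ; )], [E → . D b], [E' → . E] }  — shift
  I1: { [D → ) . S E], [S → . )], [S → . b] }  — shift
  I2: { [E → / . b] }  — shift
  I3: { [D → ; . ; S], [E → ; . )] }  — shift
  I4: { [B → . b E (], [D → . ) S E], [D → . ; ; S], [D → . B D E], [D → B . D E] }  — shift
  I5: { [E → D . b] }  — shift
  I6: { [E' → E .] }  — accept
  I7: { [B → . b E (], [B → b . E (], [D → . ) S E], [D → . ; ; S], [D → . B D E], [E → . / b], [E → . ; )], [E → . D b] }  — shift
  I8: { [B → b E . (] }  — shift
  I9: { [B → b E ( .] }  — reduce
  I10: { [E → D b .] }  — reduce
  I11: { [D → ; . ; S] }  — shift
  I12: { [B → . b E (], [D → . ) S E], [D → . ; ; S], [D → . B D E], [D → B D . E], [E → . / b], [E → . ; )], [E → . D b] }  — shift
  I13: { [D → B D E .] }  — reduce
  I14: { [D → ; ; . S], [S → . )], [S → . b] }  — shift
  I15: { [S → ) .] }  — reduce
  I16: { [D → ; ; S .] }  — reduce
  I17: { [S → b .] }  — reduce
  I18: { [E → ; ) .] }  — reduce
  I19: { [E → / b .] }  — reduce
  I20: { [B → . b E (], [D → ) S . E], [D → . ) S E], [D → . ; ; S], [D → . B D E], [E → . / b], [E → . ; )], [E → . D b] }  — shift
  I21: { [D → ) S E .] }  — reduce

No state contains both a complete item and a shift item.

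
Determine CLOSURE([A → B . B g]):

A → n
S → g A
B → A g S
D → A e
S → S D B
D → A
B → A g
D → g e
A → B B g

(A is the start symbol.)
Start with: [A → B . B g]
  [A → B . B g] has the dot before B: add [B → . A g S], [B → . A g]
  [B → . A g S] has the dot before A: add [A → . n], [A → . B B g]
No further items can be added.

CLOSURE = { [A → . B B g], [A → . n], [A → B . B g], [B → . A g S], [B → . A g] }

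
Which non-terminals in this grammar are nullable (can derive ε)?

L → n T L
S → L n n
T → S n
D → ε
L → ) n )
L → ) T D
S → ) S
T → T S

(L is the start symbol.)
A non-terminal is nullable if it can derive ε (the empty string): either it has an ε-production, or it has a production whose right-hand side consists entirely of nullable non-terminals.

ε-productions: D → ε
So D is immediately nullable.
No further non-terminal can be added: every production for the remaining non-terminals contains a terminal or a non-nullable non-terminal.
Nullable = { 'D' }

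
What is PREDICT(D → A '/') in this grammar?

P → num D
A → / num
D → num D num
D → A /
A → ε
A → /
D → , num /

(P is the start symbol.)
{ '/' }

PREDICT(D → A '/') = (FIRST(RHS) \ {ε}) ∪ (FOLLOW(D) if ε ∈ FIRST(RHS), i.e. RHS ⇒* ε)
FIRST(A) = { '/', ε }
FIRST(A '/') = { '/' }
ε ∉ FIRST(A '/'), so FOLLOW(D) is not added.
PREDICT(D → A '/') = { '/' }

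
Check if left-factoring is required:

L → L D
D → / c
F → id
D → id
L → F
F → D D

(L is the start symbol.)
Left-factoring is needed when two productions for the same non-terminal
share a common prefix on the right-hand side.

Productions for L:
  L → L D
  L → F
Productions for D:
  D → / c
  D → id
Productions for F:
  F → id
  F → D D

No common prefixes found.

Answer: No, left-factoring is not needed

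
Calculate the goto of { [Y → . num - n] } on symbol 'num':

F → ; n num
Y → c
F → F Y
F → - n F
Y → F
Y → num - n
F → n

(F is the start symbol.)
{ [Y → num . - n] }

GOTO(I, 'num') = CLOSURE({ [A → αX.β] : [A → α.Xβ] ∈ I, X = 'num' })

Items with dot before 'num', with the dot advanced:
  [Y → . num - n] → [Y → num . - n]
Closure adds nothing (no advanced item has the dot before a non-terminal).

GOTO = { [Y → num . - n] }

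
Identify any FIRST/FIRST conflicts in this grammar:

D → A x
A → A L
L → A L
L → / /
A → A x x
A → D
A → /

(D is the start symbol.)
Yes. A → A L / A → A x x on { '/' }; A → A L / A → D on { '/' }; A → A L / A → '/' on { '/' }; A → A x x / A → D on { '/' }; A → A x x / A → '/' on { '/' }; A → D / A → '/' on { '/' }; L → A L / L → '/' '/' on { '/' }

A FIRST/FIRST conflict occurs when two productions N → α and N → β for the same non-terminal have FIRST(α) ∩ FIRST(β) ≠ ∅ (with ε ∈ FIRST of a nullable right-hand side, so two nullable alternatives also conflict).

FIRST sets of the non-terminals at (or reachable through a nullable prefix from) the front of some alternative:
  FIRST(A) = { '/' }
  FIRST(D) = { '/' }

Productions for A:
  A → A L: FIRST = { '/' }
  A → A x x: FIRST = { '/' }
  A → D: FIRST = { '/' }
  A → /: FIRST = { '/' }
Productions for L:
  L → A L: FIRST = { '/' }
  L → / /: FIRST = { '/' }
D has only one production, so no FIRST/FIRST conflict is possible there.

Conflict for A: A → A L and A → A x x
  Overlap: { '/' }
Conflict for A: A → A L and A → D
  Overlap: { '/' }
Conflict for A: A → A L and A → /
  Overlap: { '/' }
Conflict for A: A → A x x and A → D
  Overlap: { '/' }
Conflict for A: A → A x x and A → /
  Overlap: { '/' }
Conflict for A: A → D and A → /
  Overlap: { '/' }
Conflict for L: L → A L and L → / /
  Overlap: { '/' }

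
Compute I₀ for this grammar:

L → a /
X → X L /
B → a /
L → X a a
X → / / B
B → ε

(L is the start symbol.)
First, augment the grammar with L' → L
I₀ = CLOSURE({ [L' → . L] }):
  [L' → . L] has the dot before L: add [L → . a /], [L → . X a a]
  [L → . X a a] has the dot before X: add [X → . X L /], [X → . / / B]
No further items can be added.

I₀ = { [L → . X a a], [L → . a /], [L' → . L], [X → . / / B], [X → . X L /] }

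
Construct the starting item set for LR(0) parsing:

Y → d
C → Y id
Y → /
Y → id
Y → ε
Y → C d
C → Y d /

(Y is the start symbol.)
{ [C → . Y d /], [C → . Y id], [Y → . /], [Y → . C d], [Y → . d], [Y → . id], [Y → .], [Y' → . Y] }

First, augment the grammar with Y' → Y
I₀ = CLOSURE({ [Y' → . Y] }):
  [Y' → . Y] has the dot before Y: add [Y → . d], [Y → . /], [Y → . id], [Y → .], [Y → . C d]
  [Y → . C d] has the dot before C: add [C → . Y id], [C → . Y d /]
No further items can be added.

I₀ = { [C → . Y d /], [C → . Y id], [Y → . /], [Y → . C d], [Y → . d], [Y → . id], [Y → .], [Y' → . Y] }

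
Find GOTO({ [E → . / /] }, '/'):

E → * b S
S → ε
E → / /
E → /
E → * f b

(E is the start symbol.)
{ [E → / . /] }

GOTO(I, '/') = CLOSURE({ [A → αX.β] : [A → α.Xβ] ∈ I, X = '/' })

Items with dot before '/', with the dot advanced:
  [E → . / /] → [E → / . /]
Closure adds nothing (no advanced item has the dot before a non-terminal).

GOTO = { [E → / . /] }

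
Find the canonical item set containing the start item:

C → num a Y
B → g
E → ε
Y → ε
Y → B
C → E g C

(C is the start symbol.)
{ [C → . E g C], [C → . num a Y], [C' → . C], [E → .] }

First, augment the grammar with C' → C
I₀ = CLOSURE({ [C' → . C] }):
  [C' → . C] has the dot before C: add [C → . num a Y], [C → . E g C]
  [C → . E g C] has the dot before E: add [E → .]
No further items can be added.

I₀ = { [C → . E g C], [C → . num a Y], [C' → . C], [E → .] }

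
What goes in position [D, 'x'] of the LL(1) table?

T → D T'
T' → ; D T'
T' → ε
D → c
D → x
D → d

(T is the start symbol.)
D → x

To find M[D, 'x'], we find productions for D where 'x' is in the predict set (PREDICT(N → α) = (FIRST(α) \ {ε}) ∪ (FOLLOW(N) if α ⇒* ε)).

D → c: PREDICT = { 'c' }
D → x: PREDICT = { 'x' }
  'x' is in predict set, so this production goes in M[D, 'x']
D → d: PREDICT = { 'd' }

M[D, 'x'] = D → x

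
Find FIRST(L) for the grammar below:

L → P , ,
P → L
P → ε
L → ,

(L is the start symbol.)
To compute FIRST(L), examine every production with L on the left-hand side, reading each right-hand side left to right until a non-nullable symbol is reached.

FIRST sets of the other non-terminals involved (by the same procedure, iterated to a fixed point):
  FIRST(P) = { ',', ε }

From L → P , ,:
  - P is a non-terminal: add FIRST(P) \ {ε} = { ',' }
    P is nullable, so continue to the next symbol
  - ',' is a terminal: add ',' and stop
From L → ,:
  - ',' is a terminal: add ',' and stop

Collecting: FIRST(L) = { ',' }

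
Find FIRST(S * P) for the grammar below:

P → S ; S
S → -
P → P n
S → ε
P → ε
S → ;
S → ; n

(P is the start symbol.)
{ '*', '-', ';' }

FIRST sets of the non-terminals involved (from the grammar, by fixed-point iteration):
  FIRST(S) = { '-', ';', ε }

To compute FIRST(S * P), process the symbols left to right:
Symbol S is a non-terminal. Add FIRST(S) \ {ε} = { '-', ';' }
S is nullable (ε ∈ FIRST(S)), continue to the next symbol.
Symbol * is a terminal. Add '*' and stop.
FIRST(S * P) = { '*', '-', ';' }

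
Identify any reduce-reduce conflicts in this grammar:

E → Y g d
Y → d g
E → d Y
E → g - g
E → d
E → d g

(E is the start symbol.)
Yes — I9: [E → d g .] vs [Y → d g .]

A reduce-reduce conflict occurs when an LR(0) state has two complete items [A → α .] and [B → β .] — both call for a reduction, and with no lookahead the parser cannot choose between them.

Augment with E' → E and build the canonical LR(0) collection (I0 = CLOSURE({[E' → . E]}), then GOTO on every symbol after a dot until no new states appear). It has 13 states:
  I0: { [E → . Y g d], [E → . d Y], [E → . d g], [E → . d], [E → . g - g], [E' → . E], [Y → . d g] }  — shift
  I1: { [E' → E .] }  — accept
  I2: { [E → Y . g d] }  — shift
  I3: { [E → d . Y], [E → d . g], [E → d .], [Y → . d g], [Y → d . g] }  — shift, reduce
  I4: { [E → g . - g] }  — shift
  I5: { [E → g - . g] }  — shift
  I6: { [E → g - g .] }  — reduce
  I7: { [E → d Y .] }  — reduce
  I8: { [Y → d . g] }  — shift
  I9: { [E → d g .], [Y → d g .] }  — 2 reduces
  I10: { [Y → d g .] }  — reduce
  I11: { [E → Y g . d] }  — shift
  I12: { [E → Y g d .] }  — reduce

I9 contains complete items [E → d g .], [Y → d g .] — reduce-reduce conflict.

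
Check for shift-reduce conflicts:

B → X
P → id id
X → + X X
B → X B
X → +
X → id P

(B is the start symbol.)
A shift-reduce conflict occurs when an LR(0) state has both:
  - a complete (reduce) item [A → α .] (dot at the end), and
  - a shift item [B → β . c γ] (dot before a terminal).

Augment with B' → B and build the canonical LR(0) collection (I0 = CLOSURE({[B' → . B]}), then GOTO on every symbol after a dot until no new states appear). It has 11 states:
  I0: { [B → . X B], [B → . X], [B' → . B], [X → . + X X], [X → . +], [X → . id P] }  — shift
  I1: { [X → + . X X], [X → + .], [X → . + X X], [X → . +], [X → . id P] }  — shift, reduce
  I2: { [B' → B .] }  — accept
  I3: { [B → . X B], [B → . X], [B → X . B], [B → X .], [X → . + X X], [X → . +], [X → . id P] }  — shift, reduce
  I4: { [P → . id id], [X → id . P] }  — shift
  I5: { [X → id P .] }  — reduce
  I6: { [P → id . id] }  — shift
  I7: { [P → id id .] }  — reduce
  I8: { [B → X B .] }  — reduce
  I9: { [X → + X . X], [X → . + X X], [X → . +], [X → . id P] }  — shift
  I10: { [X → + X X .] }  — reduce

I1 contains reduce item [X → + .] and shift items [X → . +], [X → . + X X], [X → . id P] — shift-reduce conflict.
I3 contains reduce item [B → X .] and shift items [X → . +], [X → . + X X], [X → . id P] — shift-reduce conflict.

Answer: Yes — I1: [X → + .] vs [X → . +]; I3: [B → X .] vs [X → . +]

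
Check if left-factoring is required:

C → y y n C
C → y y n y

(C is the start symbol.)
Yes, C has productions with common prefix 'y y n'

Left-factoring is needed when two productions for the same non-terminal
share a common prefix on the right-hand side.

Productions for C:
  C → y y n C
  C → y y n y

Found common prefix 'y y n' in productions for C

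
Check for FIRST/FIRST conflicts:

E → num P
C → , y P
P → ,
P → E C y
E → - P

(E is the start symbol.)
No FIRST/FIRST conflicts.

FIRST sets of the non-terminals at (or reachable through a nullable prefix from) the front of some alternative:
  FIRST(E) = { '-', 'num' }

Productions for E:
  E → num P: FIRST = { 'num' }
  E → - P: FIRST = { '-' }
Productions for P:
  P → ,: FIRST = { ',' }
  P → E C y: FIRST = { '-', 'num' }
C has only one production, so no FIRST/FIRST conflict is possible there.

All alternatives of each non-terminal have pairwise disjoint FIRST sets.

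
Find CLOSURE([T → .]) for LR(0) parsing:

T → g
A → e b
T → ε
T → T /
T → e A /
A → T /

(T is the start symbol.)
Start with: [T → .]
The dot is at the end, so nothing is added.

CLOSURE = { [T → .] }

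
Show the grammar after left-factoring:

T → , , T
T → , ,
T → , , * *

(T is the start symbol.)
T → , , T'
T' → T
T' → ε
T' → * *

Left-factoring transforms A → αβ₁ | αβ₂ into A → αA' and A' → β₁ | β₂
(α is the longest common prefix among the alternatives). Repeat until
no nonterminal has two alternatives with a common prefix.

Round 1: T has alternatives sharing prefix ', ,'. Introduce T': T → , , T'
  Add: T' → T
  Add: T' → ε
  Add: T' → * *

No remaining common prefixes — done.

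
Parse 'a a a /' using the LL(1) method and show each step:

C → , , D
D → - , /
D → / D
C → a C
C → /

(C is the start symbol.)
LL(1) parsing maintains a stack (initially the start symbol over $) and the input. At each step: if the stack top is a terminal, match it against the current input token; if it is a non-terminal N, replace it with the RHS of M[N, lookahead] (the unique production whose predict set contains the lookahead).

Stack is shown with the top on the left.

Stack  Input      Action
------------------------
C $    a a a / $  output C → a C
a C $  a a a / $  match 'a'
C $    a a / $    output C → a C
a C $  a a / $    match 'a'
C $    a / $      output C → a C
a C $  a / $      match 'a'
C $    / $        output C → /
/ $    / $        match '/'
$      $          accept

The string is accepted.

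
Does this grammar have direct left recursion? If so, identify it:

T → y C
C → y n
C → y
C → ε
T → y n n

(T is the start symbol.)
Direct left recursion occurs when N → N α for some non-terminal N (the right-hand side begins with the left-hand side itself).

T → y C: starts with y
C → y n: starts with y
C → y: starts with y
C → ε: starts with ε
T → y n n: starts with y

No direct left recursion found.

Answer: No direct left recursion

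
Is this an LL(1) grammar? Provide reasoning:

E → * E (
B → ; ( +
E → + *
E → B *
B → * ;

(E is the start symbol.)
A grammar is LL(1) if for each non-terminal N with multiple productions, the predict sets of those productions are pairwise disjoint, where PREDICT(N → α) = (FIRST(α) \ {ε}) ∪ (FOLLOW(N) if α ⇒* ε).

Relevant sets:
  FIRST(B) = { '*', ';' }

For E:
  PREDICT(E → '*' E '(') = { '*' }
  PREDICT(E → '+' '*') = { '+' }
  PREDICT(E → B '*') = { '*', ';' }
For B:
  PREDICT(B → ';' '(' '+') = { ';' }
  PREDICT(B → '*' ';') = { '*' }

Conflict found: Predict set conflict for E: { '*' }
The grammar is NOT LL(1).

Answer: No. Predict set conflict for E: { '*' }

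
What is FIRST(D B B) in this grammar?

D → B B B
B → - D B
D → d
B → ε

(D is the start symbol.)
FIRST sets of the non-terminals involved (from the grammar, by fixed-point iteration):
  FIRST(D) = { '-', 'd', ε }
  FIRST(B) = { '-', ε }

To compute FIRST(D B B), process the symbols left to right:
Symbol D is a non-terminal. Add FIRST(D) \ {ε} = { '-', 'd' }
D is nullable (ε ∈ FIRST(D)), continue to the next symbol.
Symbol B is a non-terminal. Add FIRST(B) \ {ε} = { '-' }
B is nullable (ε ∈ FIRST(B)), continue to the next symbol.
Symbol B is a non-terminal. Add FIRST(B) \ {ε} = { '-' }
B is nullable (ε ∈ FIRST(B)), continue to the next symbol.
All symbols are nullable, so ε is in the result.
FIRST(D B B) = { '-', 'd', ε }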